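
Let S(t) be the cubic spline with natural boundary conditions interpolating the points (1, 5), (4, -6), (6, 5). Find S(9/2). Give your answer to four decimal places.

-4.4531

Write M_i for S''(x_i). With h_i = 3, 2 and divided differences Δ_i = -11/3, 11/2, the continuity of S' gives the tridiagonal system
  3·M_0 + 10·M_1 + 2·M_2 = 6(Δ_1 - Δ_0) = 55
Natural end conditions: M_0 = M_2 = 0.
Solving: M_0 = 0, M_1 = 11/2, M_2 = 0.
On [4, 6], S(t) = -6 + 11/6·(t - 4) + 11/4·(t - 4)² - 11/24·(t - 4)³.
With (t - 4) = 1/2: S(9/2) = -285/64.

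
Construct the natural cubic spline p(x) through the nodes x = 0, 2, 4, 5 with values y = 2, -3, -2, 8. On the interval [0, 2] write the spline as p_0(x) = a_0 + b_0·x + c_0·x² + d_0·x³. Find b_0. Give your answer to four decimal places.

-2.4545

Let M_i = p''(x_i). Step sizes h_i = 2, 2, 1; slopes of the chords Δ_i = (y_(i+1) - y_i)/h_i = -5/2, 1/2, 10.
  2·M_0 + 8·M_1 + 2·M_2 = 6(Δ_1 - Δ_0) = 18
  2·M_1 + 6·M_2 + 1·M_3 = 6(Δ_2 - Δ_1) = 57
Natural end conditions: M_0 = M_3 = 0.
Forward elimination and back-substitution give M_0 = 0, M_1 = -3/22, M_2 = 105/11, M_3 = 0.
On [0, 2], with p_0(x) = a_0 + b_0·x + c_0·x² + d_0·x³: c_0 = M_0/2 = 0, d_0 = (M_1 - M_0)/(6h_0) = -1/88, b_0 = Δ_0 - h_0(2M_0 + M_1)/6 = -27/11.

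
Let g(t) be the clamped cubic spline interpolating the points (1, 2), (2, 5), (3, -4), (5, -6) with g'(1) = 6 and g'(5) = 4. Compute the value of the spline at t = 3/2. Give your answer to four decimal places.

4.7216

With M_i denoting the second derivative at x_i, h_i = 1, 1, 2, and Δ_i = (y_(i+1) − y_i)/h_i = 3, -9, -1:
  1·M_0 + 4·M_1 + 1·M_2 = 6(Δ_1 - Δ_0) = -72
  1·M_1 + 6·M_2 + 2·M_3 = 6(Δ_2 - Δ_1) = 48
Clamped end conditions give two more equations: 2h_0·M_0 + h_0·M_1 = 6(Δ_0 - g'(1)) = -18 and h_2·M_2 + 2h_2·M_3 = 6(g'(5) - Δ_2) = 30.
Solving the tridiagonal system: M_0 = 17/11, M_1 = -232/11, M_2 = 119/11, M_3 = 23/11.
On [1, 2], g(t) = 2 + 6·(t - 1) + 17/22·(t - 1)² - 83/22·(t - 1)³.
With (t - 1) = 1/2: g(3/2) = 831/176.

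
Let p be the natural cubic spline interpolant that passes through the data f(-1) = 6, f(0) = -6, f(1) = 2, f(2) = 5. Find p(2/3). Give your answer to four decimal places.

Write M_i for p''(x_i). With h_i = 1, 1, 1 and divided differences Δ_i = -12, 8, 3, the continuity of p' gives the tridiagonal system
  1·M_0 + 4·M_1 + 1·M_2 = 6(Δ_1 - Δ_0) = 120
  1·M_1 + 4·M_2 + 1·M_3 = 6(Δ_2 - Δ_1) = -30
Natural end conditions: M_0 = M_3 = 0.
Hence M_0 = 0, M_1 = 34, M_2 = -16, M_3 = 0.
On [0, 1], p(x) = -6 - 2/3·x + 17·x² - 25/3·x³.
With x = 2/3: p(2/3) = -110/81.

-1.3580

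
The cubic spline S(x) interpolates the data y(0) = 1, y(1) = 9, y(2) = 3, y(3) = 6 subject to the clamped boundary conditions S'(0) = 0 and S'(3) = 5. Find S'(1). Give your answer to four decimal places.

With M_i denoting the second derivative at x_i, h_i = 1, 1, 1, and Δ_i = (y_(i+1) − y_i)/h_i = 8, -6, 3:
  1·M_0 + 4·M_1 + 1·M_2 = 6(Δ_1 - Δ_0) = -84
  1·M_1 + 4·M_2 + 1·M_3 = 6(Δ_2 - Δ_1) = 54
Clamped end conditions give two more equations: 2h_0·M_0 + h_0·M_1 = 6(Δ_0 - S'(0)) = 48 and h_2·M_2 + 2h_2·M_3 = 6(S'(3) - Δ_2) = 12.
Solving the tridiagonal system: M_0 = 644/15, M_1 = -568/15, M_2 = 368/15, M_3 = -94/15.
On [1, 2], S'(x) = b_1 + 2c_1·(x - 1) + 3d_1·(x - 1)² with b_1 = Δ_1 - h_1(2M_1 + M_2)/6 = 38/15, c_1 = M_1/2 = -284/15, d_1 = (M_2 - M_1)/(6h_1) = 52/5. So S'(1) = 38/15.

2.5333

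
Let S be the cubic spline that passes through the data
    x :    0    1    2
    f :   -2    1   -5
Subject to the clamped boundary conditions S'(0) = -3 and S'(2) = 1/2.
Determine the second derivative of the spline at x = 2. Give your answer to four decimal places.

34.7500

Put m_i = S'' at the i-th knot. Here h = (1, 1) and Δ = (3, -6), so the interior equations h_(i-1)·m_(i-1) + 2(h_(i-1)+h_i)·m_i + h_i·m_(i+1) = 6(Δ_i − Δ_(i-1)) read
  1·m_0 + 4·m_1 + 1·m_2 = 6(Δ_1 - Δ_0) = -54
Clamped end conditions give two more equations: 2h_0·m_0 + h_0·m_1 = 6(Δ_0 - S'(0)) = 36 and h_1·m_1 + 2h_1·m_2 = 6(S'(2) - Δ_1) = 39.
Hence m_0 = 133/4, m_1 = -61/2, m_2 = 139/4.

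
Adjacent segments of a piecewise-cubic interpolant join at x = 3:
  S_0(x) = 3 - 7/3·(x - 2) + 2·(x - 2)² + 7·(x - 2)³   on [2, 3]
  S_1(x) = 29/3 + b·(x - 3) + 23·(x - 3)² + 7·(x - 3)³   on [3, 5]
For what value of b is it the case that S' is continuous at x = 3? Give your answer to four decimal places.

22.6667

S_0'(x) = -7/3 + 4·(x - 2) + 21·(x - 2)², so S_0'(3) = 68/3. On the right, S_1'(3) = b, so b = 68/3.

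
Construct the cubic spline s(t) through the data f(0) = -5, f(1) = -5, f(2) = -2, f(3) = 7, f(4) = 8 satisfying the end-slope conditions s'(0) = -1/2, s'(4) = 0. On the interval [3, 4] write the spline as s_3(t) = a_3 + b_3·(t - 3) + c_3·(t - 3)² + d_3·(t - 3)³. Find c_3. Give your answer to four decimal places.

-8.2679

With σ_i denoting the second derivative at x_i, h_i = 1, 1, 1, 1, and Δ_i = (y_(i+1) − y_i)/h_i = 0, 3, 9, 1:
  1·σ_0 + 4·σ_1 + 1·σ_2 = 6(Δ_1 - Δ_0) = 18
  1·σ_1 + 4·σ_2 + 1·σ_3 = 6(Δ_2 - Δ_1) = 36
  1·σ_2 + 4·σ_3 + 1·σ_4 = 6(Δ_3 - Δ_2) = -48
Clamped end conditions give two more equations: 2h_0·σ_0 + h_0·σ_1 = 6(Δ_0 - s'(0)) = 3 and h_3·σ_3 + 2h_3·σ_4 = 6(s'(4) - Δ_3) = -6.
Solving: σ_0 = 55/56, σ_1 = 29/28, σ_2 = 103/8, σ_3 = -463/28, σ_4 = 295/56.
On [3, 4], with s_3(t) = a_3 + b_3·(t - 3) + c_3·(t - 3)² + d_3·(t - 3)³: c_3 = σ_3/2 = -463/56, d_3 = (σ_4 - σ_3)/(6h_3) = 407/112, b_3 = Δ_3 - h_3(2σ_3 + σ_4)/6 = 631/112.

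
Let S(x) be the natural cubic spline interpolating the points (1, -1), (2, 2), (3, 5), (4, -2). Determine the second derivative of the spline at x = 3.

With M_i denoting the second derivative at x_i, h_i = 1, 1, 1, and Δ_i = (y_(i+1) − y_i)/h_i = 3, 3, -7:
  1·M_0 + 4·M_1 + 1·M_2 = 6(Δ_1 - Δ_0) = 0
  1·M_1 + 4·M_2 + 1·M_3 = 6(Δ_2 - Δ_1) = -60
Natural end conditions: M_0 = M_3 = 0.
Hence M_0 = 0, M_1 = 4, M_2 = -16, M_3 = 0.

-16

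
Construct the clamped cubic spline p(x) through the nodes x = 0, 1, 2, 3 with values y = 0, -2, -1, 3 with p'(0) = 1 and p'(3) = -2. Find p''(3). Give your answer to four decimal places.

-22.4000

Put m_i = p'' at the i-th knot. Here h = (1, 1, 1) and Δ = (-2, 1, 4), so the interior equations h_(i-1)·m_(i-1) + 2(h_(i-1)+h_i)·m_i + h_i·m_(i+1) = 6(Δ_i − Δ_(i-1)) read
  1·m_0 + 4·m_1 + 1·m_2 = 6(Δ_1 - Δ_0) = 18
  1·m_1 + 4·m_2 + 1·m_3 = 6(Δ_2 - Δ_1) = 18
Clamped end conditions give two more equations: 2h_0·m_0 + h_0·m_1 = 6(Δ_0 - p'(0)) = -18 and h_2·m_2 + 2h_2·m_3 = 6(p'(3) - Δ_2) = -36.
Solving the tridiagonal system: m_0 = -58/5, m_1 = 26/5, m_2 = 44/5, m_3 = -112/5.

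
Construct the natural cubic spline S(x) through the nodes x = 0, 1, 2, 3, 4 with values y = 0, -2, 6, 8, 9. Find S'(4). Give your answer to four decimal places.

1.3393

Put M_i = S'' at the i-th knot. Here h = (1, 1, 1, 1) and Δ = (-2, 8, 2, 1), so the interior equations h_(i-1)·M_(i-1) + 2(h_(i-1)+h_i)·M_i + h_i·M_(i+1) = 6(Δ_i − Δ_(i-1)) read
  1·M_0 + 4·M_1 + 1·M_2 = 6(Δ_1 - Δ_0) = 60
  1·M_1 + 4·M_2 + 1·M_3 = 6(Δ_2 - Δ_1) = -36
  1·M_2 + 4·M_3 + 1·M_4 = 6(Δ_3 - Δ_2) = -6
Natural end conditions: M_0 = M_4 = 0.
Solving: M_0 = 0, M_1 = 519/28, M_2 = -99/7, M_3 = 57/28, M_4 = 0.
On [3, 4], S'(x) = b_3 + 2c_3·(x - 3) + 3d_3·(x - 3)² with b_3 = Δ_3 - h_3(2M_3 + M_4)/6 = 9/28, c_3 = M_3/2 = 57/56, d_3 = (M_4 - M_3)/(6h_3) = -19/56. So S'(4) = 75/56.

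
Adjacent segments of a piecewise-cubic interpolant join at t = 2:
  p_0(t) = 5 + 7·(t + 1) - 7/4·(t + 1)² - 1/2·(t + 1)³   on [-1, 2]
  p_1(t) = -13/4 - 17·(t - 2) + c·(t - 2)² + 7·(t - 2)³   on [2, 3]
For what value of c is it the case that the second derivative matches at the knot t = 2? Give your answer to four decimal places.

p_0''(t) = -7/2 - 3·(t + 1), so p_0''(2) = -25/2. On the right, p_1''(2) = 2c, so c = -25/4.

-6.2500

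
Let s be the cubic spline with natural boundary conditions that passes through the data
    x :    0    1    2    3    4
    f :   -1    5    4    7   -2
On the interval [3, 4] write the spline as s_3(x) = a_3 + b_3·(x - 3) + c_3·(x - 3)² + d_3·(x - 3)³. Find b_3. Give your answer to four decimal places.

Write σ_i for s''(x_i). With h_i = 1, 1, 1, 1 and divided differences Δ_i = 6, -1, 3, -9, the continuity of s' gives the tridiagonal system
  1·σ_0 + 4·σ_1 + 1·σ_2 = 6(Δ_1 - Δ_0) = -42
  1·σ_1 + 4·σ_2 + 1·σ_3 = 6(Δ_2 - Δ_1) = 24
  1·σ_2 + 4·σ_3 + 1·σ_4 = 6(Δ_3 - Δ_2) = -72
Natural end conditions: σ_0 = σ_4 = 0.
Solving: σ_0 = 0, σ_1 = -57/4, σ_2 = 15, σ_3 = -87/4, σ_4 = 0.
On [3, 4], with s_3(x) = a_3 + b_3·(x - 3) + c_3·(x - 3)² + d_3·(x - 3)³: c_3 = σ_3/2 = -87/8, d_3 = (σ_4 - σ_3)/(6h_3) = 29/8, b_3 = Δ_3 - h_3(2σ_3 + σ_4)/6 = -7/4.

-1.7500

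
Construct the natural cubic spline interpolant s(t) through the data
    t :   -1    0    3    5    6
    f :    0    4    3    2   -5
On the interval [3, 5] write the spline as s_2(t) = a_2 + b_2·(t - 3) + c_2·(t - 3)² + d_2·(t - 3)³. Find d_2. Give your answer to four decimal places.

-0.8361

Let M_i = s''(x_i). Step sizes h_i = 1, 3, 2, 1; slopes of the chords Δ_i = (y_(i+1) - y_i)/h_i = 4, -1/3, -1/2, -7.
  1·M_0 + 8·M_1 + 3·M_2 = 6(Δ_1 - Δ_0) = -26
  3·M_1 + 10·M_2 + 2·M_3 = 6(Δ_2 - Δ_1) = -1
  2·M_2 + 6·M_3 + 1·M_4 = 6(Δ_3 - Δ_2) = -39
Natural end conditions: M_0 = M_4 = 0.
Solving: M_0 = 0, M_1 = -836/197, M_2 = 522/197, M_3 = -2909/394, M_4 = 0.
On [3, 5], with s_2(t) = a_2 + b_2·(t - 3) + c_2·(t - 3)² + d_2·(t - 3)³: c_2 = M_2/2 = 261/197, d_2 = (M_3 - M_2)/(6h_2) = -3953/4728, b_2 = Δ_2 - h_2(2M_2 + M_3)/6 = 115/591.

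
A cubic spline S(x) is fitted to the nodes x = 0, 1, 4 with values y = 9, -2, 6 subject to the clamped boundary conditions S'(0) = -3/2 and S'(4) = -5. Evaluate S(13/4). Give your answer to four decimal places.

With M_i denoting the second derivative at x_i, h_i = 1, 3, and Δ_i = (y_(i+1) − y_i)/h_i = -11, 8/3:
  1·M_0 + 8·M_1 + 3·M_2 = 6(Δ_1 - Δ_0) = 82
Clamped end conditions give two more equations: 2h_0·M_0 + h_0·M_1 = 6(Δ_0 - S'(0)) = -57 and h_1·M_1 + 2h_1·M_2 = 6(S'(4) - Δ_1) = -46.
Hence M_0 = -317/8, M_1 = 89/4, M_2 = -451/24.
On [1, 4], S(x) = -2 - 163/16·(x - 1) + 89/8·(x - 1)² - 985/432·(x - 1)³.
With (x - 1) = 9/4: S(13/4) = 5557/1024.

5.4268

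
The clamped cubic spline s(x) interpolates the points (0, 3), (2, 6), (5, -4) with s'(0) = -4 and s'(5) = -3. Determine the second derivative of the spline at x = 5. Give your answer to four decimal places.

3.4333

Put M_i = s'' at the i-th knot. Here h = (2, 3) and Δ = (3/2, -10/3), so the interior equations h_(i-1)·M_(i-1) + 2(h_(i-1)+h_i)·M_i + h_i·M_(i+1) = 6(Δ_i − Δ_(i-1)) read
  2·M_0 + 10·M_1 + 3·M_2 = 6(Δ_1 - Δ_0) = -29
Clamped end conditions give two more equations: 2h_0·M_0 + h_0·M_1 = 6(Δ_0 - s'(0)) = 33 and h_1·M_1 + 2h_1·M_2 = 6(s'(5) - Δ_1) = 2.
Forward elimination and back-substitution give M_0 = 227/20, M_1 = -31/5, M_2 = 103/30.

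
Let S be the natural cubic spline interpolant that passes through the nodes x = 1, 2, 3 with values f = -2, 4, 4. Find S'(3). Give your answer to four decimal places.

-1.5000

Let M_i = S''(x_i). Step sizes h_i = 1, 1; slopes of the chords Δ_i = (y_(i+1) - y_i)/h_i = 6, 0.
  1·M_0 + 4·M_1 + 1·M_2 = 6(Δ_1 - Δ_0) = -36
Natural end conditions: M_0 = M_2 = 0.
Solving: M_0 = 0, M_1 = -9, M_2 = 0.
On [2, 3], S'(x) = b_1 + 2c_1·(x - 2) + 3d_1·(x - 2)² with b_1 = Δ_1 - h_1(2M_1 + M_2)/6 = 3, c_1 = M_1/2 = -9/2, d_1 = (M_2 - M_1)/(6h_1) = 3/2. So S'(3) = -3/2.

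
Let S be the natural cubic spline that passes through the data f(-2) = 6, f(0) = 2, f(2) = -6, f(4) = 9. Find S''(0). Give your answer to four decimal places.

Write M_i for S''(x_i). With h_i = 2, 2, 2 and divided differences Δ_i = -2, -4, 15/2, the continuity of S' gives the tridiagonal system
  2·M_0 + 8·M_1 + 2·M_2 = 6(Δ_1 - Δ_0) = -12
  2·M_1 + 8·M_2 + 2·M_3 = 6(Δ_2 - Δ_1) = 69
Natural end conditions: M_0 = M_3 = 0.
Hence M_0 = 0, M_1 = -39/10, M_2 = 48/5, M_3 = 0.

-3.9000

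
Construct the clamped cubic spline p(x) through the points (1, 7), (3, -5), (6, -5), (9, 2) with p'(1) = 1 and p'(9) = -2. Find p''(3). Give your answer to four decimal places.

With σ_i denoting the second derivative at x_i, h_i = 2, 3, 3, and Δ_i = (y_(i+1) − y_i)/h_i = -6, 0, 7/3:
  2·σ_0 + 10·σ_1 + 3·σ_2 = 6(Δ_1 - Δ_0) = 36
  3·σ_1 + 12·σ_2 + 3·σ_3 = 6(Δ_2 - Δ_1) = 14
Clamped end conditions give two more equations: 2h_0·σ_0 + h_0·σ_1 = 6(Δ_0 - p'(1)) = -42 and h_2·σ_2 + 2h_2·σ_3 = 6(p'(9) - Δ_2) = -26.
Hence σ_0 = -257/19, σ_1 = 115/19, σ_2 = 16/19, σ_3 = -271/57.

6.0526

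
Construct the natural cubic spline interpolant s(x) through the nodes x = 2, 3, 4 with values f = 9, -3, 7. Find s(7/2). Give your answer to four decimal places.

Write m_i for s''(x_i). With h_i = 1, 1 and divided differences Δ_i = -12, 10, the continuity of s' gives the tridiagonal system
  1·m_0 + 4·m_1 + 1·m_2 = 6(Δ_1 - Δ_0) = 132
Natural end conditions: m_0 = m_2 = 0.
Solving: m_0 = 0, m_1 = 33, m_2 = 0.
On [3, 4], s(x) = -3 - 1·(x - 3) + 33/2·(x - 3)² - 11/2·(x - 3)³.
With (x - 3) = 1/2: s(7/2) = -1/16.

-0.0625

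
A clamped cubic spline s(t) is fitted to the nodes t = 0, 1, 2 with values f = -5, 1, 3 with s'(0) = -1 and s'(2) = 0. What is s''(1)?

Put M_i = s'' at the i-th knot. Here h = (1, 1) and Δ = (6, 2), so the interior equations h_(i-1)·M_(i-1) + 2(h_(i-1)+h_i)·M_i + h_i·M_(i+1) = 6(Δ_i − Δ_(i-1)) read
  1·M_0 + 4·M_1 + 1·M_2 = 6(Δ_1 - Δ_0) = -24
Clamped end conditions give two more equations: 2h_0·M_0 + h_0·M_1 = 6(Δ_0 - s'(0)) = 42 and h_1·M_1 + 2h_1·M_2 = 6(s'(2) - Δ_1) = -12.
Solving: M_0 = 55/2, M_1 = -13, M_2 = 1/2.

-13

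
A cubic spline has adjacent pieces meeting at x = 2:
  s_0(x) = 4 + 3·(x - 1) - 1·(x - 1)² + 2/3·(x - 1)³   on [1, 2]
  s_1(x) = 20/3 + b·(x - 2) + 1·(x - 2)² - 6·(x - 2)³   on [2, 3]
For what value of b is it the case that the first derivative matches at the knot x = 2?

s_0'(x) = 3 - 2·(x - 1) + 2·(x - 1)², so s_0'(2) = 3. On the right, s_1'(2) = b, so b = 3.

3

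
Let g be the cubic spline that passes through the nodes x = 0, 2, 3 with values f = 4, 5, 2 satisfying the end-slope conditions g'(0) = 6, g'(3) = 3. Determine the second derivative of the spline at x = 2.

With σ_i denoting the second derivative at x_i, h_i = 2, 1, and Δ_i = (y_(i+1) − y_i)/h_i = 1/2, -3:
  2·σ_0 + 6·σ_1 + 1·σ_2 = 6(Δ_1 - Δ_0) = -21
Clamped end conditions give two more equations: 2h_0·σ_0 + h_0·σ_1 = 6(Δ_0 - g'(0)) = -33 and h_1·σ_1 + 2h_1·σ_2 = 6(g'(3) - Δ_1) = 36.
Solving the tridiagonal system: σ_0 = -23/4, σ_1 = -5, σ_2 = 41/2.

-5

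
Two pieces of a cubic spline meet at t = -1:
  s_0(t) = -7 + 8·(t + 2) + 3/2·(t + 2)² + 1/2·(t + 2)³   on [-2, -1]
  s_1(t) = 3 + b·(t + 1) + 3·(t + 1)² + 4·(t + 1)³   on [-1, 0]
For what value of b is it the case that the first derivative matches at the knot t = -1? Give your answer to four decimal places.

s_0'(t) = 8 + 3·(t + 2) + 3/2·(t + 2)², so s_0'(-1) = 25/2. On the right, s_1'(-1) = b, so b = 25/2.

12.5000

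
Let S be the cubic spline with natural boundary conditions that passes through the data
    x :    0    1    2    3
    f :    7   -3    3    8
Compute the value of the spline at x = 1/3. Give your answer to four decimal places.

2.3827

Let σ_i = S''(x_i). Step sizes h_i = 1, 1, 1; slopes of the chords Δ_i = (y_(i+1) - y_i)/h_i = -10, 6, 5.
  1·σ_0 + 4·σ_1 + 1·σ_2 = 6(Δ_1 - Δ_0) = 96
  1·σ_1 + 4·σ_2 + 1·σ_3 = 6(Δ_2 - Δ_1) = -6
Natural end conditions: σ_0 = σ_3 = 0.
Forward elimination and back-substitution give σ_0 = 0, σ_1 = 26, σ_2 = -8, σ_3 = 0.
On [0, 1], S(x) = 7 - 43/3·x + 0·x² + 13/3·x³.
With x = 1/3: S(1/3) = 193/81.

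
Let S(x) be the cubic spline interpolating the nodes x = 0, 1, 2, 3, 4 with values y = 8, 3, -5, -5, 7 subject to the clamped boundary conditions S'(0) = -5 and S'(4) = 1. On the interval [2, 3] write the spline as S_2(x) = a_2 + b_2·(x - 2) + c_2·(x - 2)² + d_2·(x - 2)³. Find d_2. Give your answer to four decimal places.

3.5536

Put m_i = S'' at the i-th knot. Here h = (1, 1, 1, 1) and Δ = (-5, -8, 0, 12), so the interior equations h_(i-1)·m_(i-1) + 2(h_(i-1)+h_i)·m_i + h_i·m_(i+1) = 6(Δ_i − Δ_(i-1)) read
  1·m_0 + 4·m_1 + 1·m_2 = 6(Δ_1 - Δ_0) = -18
  1·m_1 + 4·m_2 + 1·m_3 = 6(Δ_2 - Δ_1) = 48
  1·m_2 + 4·m_3 + 1·m_4 = 6(Δ_3 - Δ_2) = 72
Clamped end conditions give two more equations: 2h_0·m_0 + h_0·m_1 = 6(Δ_0 - S'(0)) = 0 and h_3·m_3 + 2h_3·m_4 = 6(S'(4) - Δ_3) = -66.
Forward elimination and back-substitution give m_0 = 99/28, m_1 = -99/14, m_2 = 27/4, m_3 = 393/14, m_4 = -1317/28.
On [2, 3], with S_2(x) = a_2 + b_2·(x - 2) + c_2·(x - 2)² + d_2·(x - 2)³: c_2 = m_2/2 = 27/8, d_2 = (m_3 - m_2)/(6h_2) = 199/56, b_2 = Δ_2 - h_2(2m_2 + m_3)/6 = -97/14.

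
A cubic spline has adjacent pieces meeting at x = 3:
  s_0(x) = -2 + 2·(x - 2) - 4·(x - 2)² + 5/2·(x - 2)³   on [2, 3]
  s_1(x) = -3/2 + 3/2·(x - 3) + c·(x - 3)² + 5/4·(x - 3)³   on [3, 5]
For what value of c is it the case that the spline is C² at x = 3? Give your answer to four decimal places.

3.5000

s_0''(x) = -8 + 15·(x - 2), so s_0''(3) = 7. On the right, s_1''(3) = 2c, so c = 7/2.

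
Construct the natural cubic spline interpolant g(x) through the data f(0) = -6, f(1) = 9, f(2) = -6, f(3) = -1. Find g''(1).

Let M_i = g''(x_i). Step sizes h_i = 1, 1, 1; slopes of the chords Δ_i = (y_(i+1) - y_i)/h_i = 15, -15, 5.
  1·M_0 + 4·M_1 + 1·M_2 = 6(Δ_1 - Δ_0) = -180
  1·M_1 + 4·M_2 + 1·M_3 = 6(Δ_2 - Δ_1) = 120
Natural end conditions: M_0 = M_3 = 0.
Forward elimination and back-substitution give M_0 = 0, M_1 = -56, M_2 = 44, M_3 = 0.

-56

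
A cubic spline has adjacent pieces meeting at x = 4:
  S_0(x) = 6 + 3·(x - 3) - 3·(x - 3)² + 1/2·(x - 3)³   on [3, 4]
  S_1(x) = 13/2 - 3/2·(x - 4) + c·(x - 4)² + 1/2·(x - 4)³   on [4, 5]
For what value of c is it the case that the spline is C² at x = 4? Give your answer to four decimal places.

-1.5000

S_0''(x) = -6 + 3·(x - 3), so S_0''(4) = -3. On the right, S_1''(4) = 2c, so c = -3/2.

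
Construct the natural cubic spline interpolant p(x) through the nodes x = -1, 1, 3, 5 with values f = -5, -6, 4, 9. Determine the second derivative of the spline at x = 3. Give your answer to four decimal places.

-3.1000

Let σ_i = p''(x_i). Step sizes h_i = 2, 2, 2; slopes of the chords Δ_i = (y_(i+1) - y_i)/h_i = -1/2, 5, 5/2.
  2·σ_0 + 8·σ_1 + 2·σ_2 = 6(Δ_1 - Δ_0) = 33
  2·σ_1 + 8·σ_2 + 2·σ_3 = 6(Δ_2 - Δ_1) = -15
Natural end conditions: σ_0 = σ_3 = 0.
Solving the tridiagonal system: σ_0 = 0, σ_1 = 49/10, σ_2 = -31/10, σ_3 = 0.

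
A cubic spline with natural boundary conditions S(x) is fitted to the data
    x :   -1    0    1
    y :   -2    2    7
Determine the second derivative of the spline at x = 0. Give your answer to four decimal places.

1.5000

Put m_i = S'' at the i-th knot. Here h = (1, 1) and Δ = (4, 5), so the interior equations h_(i-1)·m_(i-1) + 2(h_(i-1)+h_i)·m_i + h_i·m_(i+1) = 6(Δ_i − Δ_(i-1)) read
  1·m_0 + 4·m_1 + 1·m_2 = 6(Δ_1 - Δ_0) = 6
Natural end conditions: m_0 = m_2 = 0.
Forward elimination and back-substitution give m_0 = 0, m_1 = 3/2, m_2 = 0.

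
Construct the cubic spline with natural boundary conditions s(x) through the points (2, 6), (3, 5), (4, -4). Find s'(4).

-11

Write M_i for s''(x_i). With h_i = 1, 1 and divided differences Δ_i = -1, -9, the continuity of s' gives the tridiagonal system
  1·M_0 + 4·M_1 + 1·M_2 = 6(Δ_1 - Δ_0) = -48
Natural end conditions: M_0 = M_2 = 0.
Solving the tridiagonal system: M_0 = 0, M_1 = -12, M_2 = 0.
On [3, 4], s'(x) = b_1 + 2c_1·(x - 3) + 3d_1·(x - 3)² with b_1 = Δ_1 - h_1(2M_1 + M_2)/6 = -5, c_1 = M_1/2 = -6, d_1 = (M_2 - M_1)/(6h_1) = 2. So s'(4) = -11.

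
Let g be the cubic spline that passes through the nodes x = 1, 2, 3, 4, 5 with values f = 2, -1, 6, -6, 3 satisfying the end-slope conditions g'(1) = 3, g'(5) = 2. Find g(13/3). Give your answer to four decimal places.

Write σ_i for g''(x_i). With h_i = 1, 1, 1, 1 and divided differences Δ_i = -3, 7, -12, 9, the continuity of g' gives the tridiagonal system
  1·σ_0 + 4·σ_1 + 1·σ_2 = 6(Δ_1 - Δ_0) = 60
  1·σ_1 + 4·σ_2 + 1·σ_3 = 6(Δ_2 - Δ_1) = -114
  1·σ_2 + 4·σ_3 + 1·σ_4 = 6(Δ_3 - Δ_2) = 126
Clamped end conditions give two more equations: 2h_0·σ_0 + h_0·σ_1 = 6(Δ_0 - g'(1)) = -36 and h_3·σ_3 + 2h_3·σ_4 = 6(g'(5) - Δ_3) = -42.
Solving the tridiagonal system: σ_0 = -256/7, σ_1 = 260/7, σ_2 = -52, σ_3 = 398/7, σ_4 = -346/7.
On [4, 5], g(x) = -6 - 12/7·(x - 4) + 199/7·(x - 4)² - 124/7·(x - 4)³.
With (x - 4) = 1/3: g(13/3) = -769/189.

-4.0688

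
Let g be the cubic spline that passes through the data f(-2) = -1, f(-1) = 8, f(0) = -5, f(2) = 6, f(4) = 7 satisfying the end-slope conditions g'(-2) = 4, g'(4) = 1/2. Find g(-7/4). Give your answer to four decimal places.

1.0271

Write M_i for g''(x_i). With h_i = 1, 1, 2, 2 and divided differences Δ_i = 9, -13, 11/2, 1/2, the continuity of g' gives the tridiagonal system
  1·M_0 + 4·M_1 + 1·M_2 = 6(Δ_1 - Δ_0) = -132
  1·M_1 + 6·M_2 + 2·M_3 = 6(Δ_2 - Δ_1) = 111
  2·M_2 + 8·M_3 + 2·M_4 = 6(Δ_3 - Δ_2) = -30
Clamped end conditions give two more equations: 2h_0·M_0 + h_0·M_1 = 6(Δ_0 - g'(-2)) = 30 and h_3·M_3 + 2h_3·M_4 = 6(g'(4) - Δ_3) = 0.
Solving the tridiagonal system: M_0 = 3401/84, M_1 = -2141/42, M_2 = 377/12, M_3 = -557/42, M_4 = 557/84.
On [-2, -1], g(t) = -1 + 4·(t + 2) + 3401/168·(t + 2)² - 2561/168·(t + 2)³.
With (t + 2) = 1/4: g(-7/4) = 3681/3584.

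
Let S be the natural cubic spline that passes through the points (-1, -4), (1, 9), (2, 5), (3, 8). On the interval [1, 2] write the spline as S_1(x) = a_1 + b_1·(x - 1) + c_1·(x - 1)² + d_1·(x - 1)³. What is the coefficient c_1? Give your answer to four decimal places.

-6.3913

Put M_i = S'' at the i-th knot. Here h = (2, 1, 1) and Δ = (13/2, -4, 3), so the interior equations h_(i-1)·M_(i-1) + 2(h_(i-1)+h_i)·M_i + h_i·M_(i+1) = 6(Δ_i − Δ_(i-1)) read
  2·M_0 + 6·M_1 + 1·M_2 = 6(Δ_1 - Δ_0) = -63
  1·M_1 + 4·M_2 + 1·M_3 = 6(Δ_2 - Δ_1) = 42
Natural end conditions: M_0 = M_3 = 0.
Hence M_0 = 0, M_1 = -294/23, M_2 = 315/23, M_3 = 0.
On [1, 2], with S_1(x) = a_1 + b_1·(x - 1) + c_1·(x - 1)² + d_1·(x - 1)³: c_1 = M_1/2 = -147/23, d_1 = (M_2 - M_1)/(6h_1) = 203/46, b_1 = Δ_1 - h_1(2M_1 + M_2)/6 = -93/46.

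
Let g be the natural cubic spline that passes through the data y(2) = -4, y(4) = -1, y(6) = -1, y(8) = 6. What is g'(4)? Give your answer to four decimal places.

With M_i denoting the second derivative at x_i, h_i = 2, 2, 2, and Δ_i = (y_(i+1) − y_i)/h_i = 3/2, 0, 7/2:
  2·M_0 + 8·M_1 + 2·M_2 = 6(Δ_1 - Δ_0) = -9
  2·M_1 + 8·M_2 + 2·M_3 = 6(Δ_2 - Δ_1) = 21
Natural end conditions: M_0 = M_3 = 0.
Forward elimination and back-substitution give M_0 = 0, M_1 = -19/10, M_2 = 31/10, M_3 = 0.
On [4, 6], g'(x) = b_1 + 2c_1·(x - 4) + 3d_1·(x - 4)² with b_1 = Δ_1 - h_1(2M_1 + M_2)/6 = 7/30, c_1 = M_1/2 = -19/20, d_1 = (M_2 - M_1)/(6h_1) = 5/12. So g'(4) = 7/30.

0.2333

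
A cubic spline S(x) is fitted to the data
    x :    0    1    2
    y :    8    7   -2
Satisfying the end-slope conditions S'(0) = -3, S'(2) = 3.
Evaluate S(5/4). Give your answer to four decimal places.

4.3984

With m_i denoting the second derivative at x_i, h_i = 1, 1, and Δ_i = (y_(i+1) − y_i)/h_i = -1, -9:
  1·m_0 + 4·m_1 + 1·m_2 = 6(Δ_1 - Δ_0) = -48
Clamped end conditions give two more equations: 2h_0·m_0 + h_0·m_1 = 6(Δ_0 - S'(0)) = 12 and h_1·m_1 + 2h_1·m_2 = 6(S'(2) - Δ_1) = 72.
Hence m_0 = 21, m_1 = -30, m_2 = 51.
On [1, 2], S(x) = 7 - 15/2·(x - 1) - 15·(x - 1)² + 27/2·(x - 1)³.
With (x - 1) = 1/4: S(5/4) = 563/128.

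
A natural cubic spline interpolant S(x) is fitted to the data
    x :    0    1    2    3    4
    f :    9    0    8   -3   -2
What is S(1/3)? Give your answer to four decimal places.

Write σ_i for S''(x_i). With h_i = 1, 1, 1, 1 and divided differences Δ_i = -9, 8, -11, 1, the continuity of S' gives the tridiagonal system
  1·σ_0 + 4·σ_1 + 1·σ_2 = 6(Δ_1 - Δ_0) = 102
  1·σ_1 + 4·σ_2 + 1·σ_3 = 6(Δ_2 - Δ_1) = -114
  1·σ_2 + 4·σ_3 + 1·σ_4 = 6(Δ_3 - Δ_2) = 72
Natural end conditions: σ_0 = σ_4 = 0.
Forward elimination and back-substitution give σ_0 = 0, σ_1 = 147/4, σ_2 = -45, σ_3 = 117/4, σ_4 = 0.
On [0, 1], S(x) = 9 - 121/8·x + 0·x² + 49/8·x³.
With x = 1/3: S(1/3) = 113/27.

4.1852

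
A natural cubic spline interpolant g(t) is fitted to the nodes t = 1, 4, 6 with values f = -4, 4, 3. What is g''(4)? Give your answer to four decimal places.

-1.9000

Write σ_i for g''(x_i). With h_i = 3, 2 and divided differences Δ_i = 8/3, -1/2, the continuity of g' gives the tridiagonal system
  3·σ_0 + 10·σ_1 + 2·σ_2 = 6(Δ_1 - Δ_0) = -19
Natural end conditions: σ_0 = σ_2 = 0.
Forward elimination and back-substitution give σ_0 = 0, σ_1 = -19/10, σ_2 = 0.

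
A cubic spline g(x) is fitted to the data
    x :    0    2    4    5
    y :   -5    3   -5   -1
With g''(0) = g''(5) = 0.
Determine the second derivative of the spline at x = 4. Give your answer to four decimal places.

Put m_i = g'' at the i-th knot. Here h = (2, 2, 1) and Δ = (4, -4, 4), so the interior equations h_(i-1)·m_(i-1) + 2(h_(i-1)+h_i)·m_i + h_i·m_(i+1) = 6(Δ_i − Δ_(i-1)) read
  2·m_0 + 8·m_1 + 2·m_2 = 6(Δ_1 - Δ_0) = -48
  2·m_1 + 6·m_2 + 1·m_3 = 6(Δ_2 - Δ_1) = 48
Natural end conditions: m_0 = m_3 = 0.
Hence m_0 = 0, m_1 = -96/11, m_2 = 120/11, m_3 = 0.

10.9091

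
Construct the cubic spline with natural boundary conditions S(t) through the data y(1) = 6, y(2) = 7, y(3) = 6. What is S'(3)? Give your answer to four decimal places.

Let M_i = S''(x_i). Step sizes h_i = 1, 1; slopes of the chords Δ_i = (y_(i+1) - y_i)/h_i = 1, -1.
  1·M_0 + 4·M_1 + 1·M_2 = 6(Δ_1 - Δ_0) = -12
Natural end conditions: M_0 = M_2 = 0.
Solving: M_0 = 0, M_1 = -3, M_2 = 0.
On [2, 3], S'(t) = b_1 + 2c_1·(t - 2) + 3d_1·(t - 2)² with b_1 = Δ_1 - h_1(2M_1 + M_2)/6 = 0, c_1 = M_1/2 = -3/2, d_1 = (M_2 - M_1)/(6h_1) = 1/2. So S'(3) = -3/2.

-1.5000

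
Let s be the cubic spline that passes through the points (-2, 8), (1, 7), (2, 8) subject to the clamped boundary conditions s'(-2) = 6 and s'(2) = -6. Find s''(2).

Let m_i = s''(x_i). Step sizes h_i = 3, 1; slopes of the chords Δ_i = (y_(i+1) - y_i)/h_i = -1/3, 1.
  3·m_0 + 8·m_1 + 1·m_2 = 6(Δ_1 - Δ_0) = 8
Clamped end conditions give two more equations: 2h_0·m_0 + h_0·m_1 = 6(Δ_0 - s'(-2)) = -38 and h_1·m_1 + 2h_1·m_2 = 6(s'(2) - Δ_1) = -42.
Hence m_0 = -31/3, m_1 = 8, m_2 = -25.

-25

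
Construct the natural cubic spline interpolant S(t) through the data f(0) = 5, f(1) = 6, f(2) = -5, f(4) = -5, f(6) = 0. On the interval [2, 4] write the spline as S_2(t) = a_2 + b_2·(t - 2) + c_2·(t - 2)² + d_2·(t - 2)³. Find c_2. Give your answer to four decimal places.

Put M_i = S'' at the i-th knot. Here h = (1, 1, 2, 2) and Δ = (1, -11, 0, 5/2), so the interior equations h_(i-1)·M_(i-1) + 2(h_(i-1)+h_i)·M_i + h_i·M_(i+1) = 6(Δ_i − Δ_(i-1)) read
  1·M_0 + 4·M_1 + 1·M_2 = 6(Δ_1 - Δ_0) = -72
  1·M_1 + 6·M_2 + 2·M_3 = 6(Δ_2 - Δ_1) = 66
  2·M_2 + 8·M_3 + 2·M_4 = 6(Δ_3 - Δ_2) = 15
Natural end conditions: M_0 = M_4 = 0.
Forward elimination and back-substitution give M_0 = 0, M_1 = -611/28, M_2 = 107/7, M_3 = -109/56, M_4 = 0.
On [2, 4], with S_2(t) = a_2 + b_2·(t - 2) + c_2·(t - 2)² + d_2·(t - 2)³: c_2 = M_2/2 = 107/14, d_2 = (M_3 - M_2)/(6h_2) = -965/672, b_2 = Δ_2 - h_2(2M_2 + M_3)/6 = -229/24.

7.6429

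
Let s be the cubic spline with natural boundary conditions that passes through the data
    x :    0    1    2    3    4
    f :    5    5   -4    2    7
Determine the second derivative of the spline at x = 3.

With M_i denoting the second derivative at x_i, h_i = 1, 1, 1, 1, and Δ_i = (y_(i+1) − y_i)/h_i = 0, -9, 6, 5:
  1·M_0 + 4·M_1 + 1·M_2 = 6(Δ_1 - Δ_0) = -54
  1·M_1 + 4·M_2 + 1·M_3 = 6(Δ_2 - Δ_1) = 90
  1·M_2 + 4·M_3 + 1·M_4 = 6(Δ_3 - Δ_2) = -6
Natural end conditions: M_0 = M_4 = 0.
Solving the tridiagonal system: M_0 = 0, M_1 = -21, M_2 = 30, M_3 = -9, M_4 = 0.

-9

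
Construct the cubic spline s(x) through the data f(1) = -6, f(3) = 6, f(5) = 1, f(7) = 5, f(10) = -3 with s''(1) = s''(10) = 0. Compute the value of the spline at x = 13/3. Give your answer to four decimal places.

2.6642

Let M_i = s''(x_i). Step sizes h_i = 2, 2, 2, 3; slopes of the chords Δ_i = (y_(i+1) - y_i)/h_i = 6, -5/2, 2, -8/3.
  2·M_0 + 8·M_1 + 2·M_2 = 6(Δ_1 - Δ_0) = -51
  2·M_1 + 8·M_2 + 2·M_3 = 6(Δ_2 - Δ_1) = 27
  2·M_2 + 10·M_3 + 3·M_4 = 6(Δ_3 - Δ_2) = -28
Natural end conditions: M_0 = M_4 = 0.
Forward elimination and back-substitution give M_0 = 0, M_1 = -566/71, M_2 = 907/142, M_3 = -579/142, M_4 = 0.
On [3, 5], s(x) = 6 + 146/213·(x - 3) - 283/71·(x - 3)² + 2039/1704·(x - 3)³.
With (x - 3) = 4/3: s(13/3) = 15322/5751.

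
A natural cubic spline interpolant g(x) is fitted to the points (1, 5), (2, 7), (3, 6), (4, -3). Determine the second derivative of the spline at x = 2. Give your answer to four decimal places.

-1.6000

Write M_i for g''(x_i). With h_i = 1, 1, 1 and divided differences Δ_i = 2, -1, -9, the continuity of g' gives the tridiagonal system
  1·M_0 + 4·M_1 + 1·M_2 = 6(Δ_1 - Δ_0) = -18
  1·M_1 + 4·M_2 + 1·M_3 = 6(Δ_2 - Δ_1) = -48
Natural end conditions: M_0 = M_3 = 0.
Solving: M_0 = 0, M_1 = -8/5, M_2 = -58/5, M_3 = 0.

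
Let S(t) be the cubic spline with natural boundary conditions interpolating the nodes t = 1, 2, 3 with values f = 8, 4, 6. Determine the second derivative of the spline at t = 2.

Put M_i = S'' at the i-th knot. Here h = (1, 1) and Δ = (-4, 2), so the interior equations h_(i-1)·M_(i-1) + 2(h_(i-1)+h_i)·M_i + h_i·M_(i+1) = 6(Δ_i − Δ_(i-1)) read
  1·M_0 + 4·M_1 + 1·M_2 = 6(Δ_1 - Δ_0) = 36
Natural end conditions: M_0 = M_2 = 0.
Solving: M_0 = 0, M_1 = 9, M_2 = 0.

9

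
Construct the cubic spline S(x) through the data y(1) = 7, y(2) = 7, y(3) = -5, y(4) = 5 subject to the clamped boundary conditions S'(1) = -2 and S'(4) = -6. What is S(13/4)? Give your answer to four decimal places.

Put m_i = S'' at the i-th knot. Here h = (1, 1, 1) and Δ = (0, -12, 10), so the interior equations h_(i-1)·m_(i-1) + 2(h_(i-1)+h_i)·m_i + h_i·m_(i+1) = 6(Δ_i − Δ_(i-1)) read
  1·m_0 + 4·m_1 + 1·m_2 = 6(Δ_1 - Δ_0) = -72
  1·m_1 + 4·m_2 + 1·m_3 = 6(Δ_2 - Δ_1) = 132
Clamped end conditions give two more equations: 2h_0·m_0 + h_0·m_1 = 6(Δ_0 - S'(1)) = 12 and h_2·m_2 + 2h_2·m_3 = 6(S'(4) - Δ_2) = -96.
Forward elimination and back-substitution give m_0 = 392/15, m_1 = -604/15, m_2 = 944/15, m_3 = -1192/15.
On [3, 4], S(x) = -5 + 34/15·(x - 3) + 472/15·(x - 3)² - 356/15·(x - 3)³.
With (x - 3) = 1/4: S(13/4) = -227/80.

-2.8375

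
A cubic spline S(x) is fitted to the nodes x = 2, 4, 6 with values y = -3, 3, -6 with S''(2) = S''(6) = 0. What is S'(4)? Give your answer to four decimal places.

-0.7500

With M_i denoting the second derivative at x_i, h_i = 2, 2, and Δ_i = (y_(i+1) − y_i)/h_i = 3, -9/2:
  2·M_0 + 8·M_1 + 2·M_2 = 6(Δ_1 - Δ_0) = -45
Natural end conditions: M_0 = M_2 = 0.
Hence M_0 = 0, M_1 = -45/8, M_2 = 0.
On [4, 6], S'(x) = b_1 + 2c_1·(x - 4) + 3d_1·(x - 4)² with b_1 = Δ_1 - h_1(2M_1 + M_2)/6 = -3/4, c_1 = M_1/2 = -45/16, d_1 = (M_2 - M_1)/(6h_1) = 15/32. So S'(4) = -3/4.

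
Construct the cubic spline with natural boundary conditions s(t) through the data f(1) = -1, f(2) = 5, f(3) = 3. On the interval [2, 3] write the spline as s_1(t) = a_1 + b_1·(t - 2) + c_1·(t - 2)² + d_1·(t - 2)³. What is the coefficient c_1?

-6

With M_i denoting the second derivative at x_i, h_i = 1, 1, and Δ_i = (y_(i+1) − y_i)/h_i = 6, -2:
  1·M_0 + 4·M_1 + 1·M_2 = 6(Δ_1 - Δ_0) = -48
Natural end conditions: M_0 = M_2 = 0.
Forward elimination and back-substitution give M_0 = 0, M_1 = -12, M_2 = 0.
On [2, 3], with s_1(t) = a_1 + b_1·(t - 2) + c_1·(t - 2)² + d_1·(t - 2)³: c_1 = M_1/2 = -6, d_1 = (M_2 - M_1)/(6h_1) = 2, b_1 = Δ_1 - h_1(2M_1 + M_2)/6 = 2.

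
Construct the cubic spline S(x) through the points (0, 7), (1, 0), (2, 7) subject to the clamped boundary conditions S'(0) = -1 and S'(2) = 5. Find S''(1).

36

Put M_i = S'' at the i-th knot. Here h = (1, 1) and Δ = (-7, 7), so the interior equations h_(i-1)·M_(i-1) + 2(h_(i-1)+h_i)·M_i + h_i·M_(i+1) = 6(Δ_i − Δ_(i-1)) read
  1·M_0 + 4·M_1 + 1·M_2 = 6(Δ_1 - Δ_0) = 84
Clamped end conditions give two more equations: 2h_0·M_0 + h_0·M_1 = 6(Δ_0 - S'(0)) = -36 and h_1·M_1 + 2h_1·M_2 = 6(S'(2) - Δ_1) = -12.
Forward elimination and back-substitution give M_0 = -36, M_1 = 36, M_2 = -24.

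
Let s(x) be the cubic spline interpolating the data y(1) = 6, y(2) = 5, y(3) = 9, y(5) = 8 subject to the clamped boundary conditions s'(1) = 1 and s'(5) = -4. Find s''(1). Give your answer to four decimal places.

-11.9545

Let M_i = s''(x_i). Step sizes h_i = 1, 1, 2; slopes of the chords Δ_i = (y_(i+1) - y_i)/h_i = -1, 4, -1/2.
  1·M_0 + 4·M_1 + 1·M_2 = 6(Δ_1 - Δ_0) = 30
  1·M_1 + 6·M_2 + 2·M_3 = 6(Δ_2 - Δ_1) = -27
Clamped end conditions give two more equations: 2h_0·M_0 + h_0·M_1 = 6(Δ_0 - s'(1)) = -12 and h_2·M_2 + 2h_2·M_3 = 6(s'(5) - Δ_2) = -21.
Solving: M_0 = -263/22, M_1 = 131/11, M_2 = -125/22, M_3 = -53/22.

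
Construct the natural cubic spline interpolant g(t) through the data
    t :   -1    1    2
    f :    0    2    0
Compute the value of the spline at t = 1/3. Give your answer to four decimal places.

2.0741

Write σ_i for g''(x_i). With h_i = 2, 1 and divided differences Δ_i = 1, -2, the continuity of g' gives the tridiagonal system
  2·σ_0 + 6·σ_1 + 1·σ_2 = 6(Δ_1 - Δ_0) = -18
Natural end conditions: σ_0 = σ_2 = 0.
Solving: σ_0 = 0, σ_1 = -3, σ_2 = 0.
On [-1, 1], g(t) = 0 + 2·(t + 1) + 0·(t + 1)² - 1/4·(t + 1)³.
With (t + 1) = 4/3: g(1/3) = 56/27.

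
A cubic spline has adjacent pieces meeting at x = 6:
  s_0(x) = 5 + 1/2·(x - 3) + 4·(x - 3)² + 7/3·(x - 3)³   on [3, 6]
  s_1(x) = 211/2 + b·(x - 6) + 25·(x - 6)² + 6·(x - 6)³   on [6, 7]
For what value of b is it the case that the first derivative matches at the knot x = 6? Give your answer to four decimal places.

s_0'(x) = 1/2 + 8·(x - 3) + 7·(x - 3)², so s_0'(6) = 175/2. On the right, s_1'(6) = b, so b = 175/2.

87.5000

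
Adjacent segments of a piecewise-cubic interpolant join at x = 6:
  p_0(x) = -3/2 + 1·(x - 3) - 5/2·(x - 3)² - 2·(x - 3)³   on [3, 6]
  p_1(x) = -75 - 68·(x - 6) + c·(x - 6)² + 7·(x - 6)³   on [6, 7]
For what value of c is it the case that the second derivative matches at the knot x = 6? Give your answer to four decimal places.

-20.5000

p_0''(x) = -5 - 12·(x - 3), so p_0''(6) = -41. On the right, p_1''(6) = 2c, so c = -41/2.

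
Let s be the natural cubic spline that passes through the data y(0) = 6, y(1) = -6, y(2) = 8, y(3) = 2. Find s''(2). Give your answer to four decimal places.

-42.4000

Put M_i = s'' at the i-th knot. Here h = (1, 1, 1) and Δ = (-12, 14, -6), so the interior equations h_(i-1)·M_(i-1) + 2(h_(i-1)+h_i)·M_i + h_i·M_(i+1) = 6(Δ_i − Δ_(i-1)) read
  1·M_0 + 4·M_1 + 1·M_2 = 6(Δ_1 - Δ_0) = 156
  1·M_1 + 4·M_2 + 1·M_3 = 6(Δ_2 - Δ_1) = -120
Natural end conditions: M_0 = M_3 = 0.
Solving: M_0 = 0, M_1 = 248/5, M_2 = -212/5, M_3 = 0.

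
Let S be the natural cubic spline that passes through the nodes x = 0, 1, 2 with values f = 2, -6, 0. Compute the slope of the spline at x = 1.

-1

Write M_i for S''(x_i). With h_i = 1, 1 and divided differences Δ_i = -8, 6, the continuity of S' gives the tridiagonal system
  1·M_0 + 4·M_1 + 1·M_2 = 6(Δ_1 - Δ_0) = 84
Natural end conditions: M_0 = M_2 = 0.
Hence M_0 = 0, M_1 = 21, M_2 = 0.
On [1, 2], S'(x) = b_1 + 2c_1·(x - 1) + 3d_1·(x - 1)² with b_1 = Δ_1 - h_1(2M_1 + M_2)/6 = -1, c_1 = M_1/2 = 21/2, d_1 = (M_2 - M_1)/(6h_1) = -7/2. So S'(1) = -1.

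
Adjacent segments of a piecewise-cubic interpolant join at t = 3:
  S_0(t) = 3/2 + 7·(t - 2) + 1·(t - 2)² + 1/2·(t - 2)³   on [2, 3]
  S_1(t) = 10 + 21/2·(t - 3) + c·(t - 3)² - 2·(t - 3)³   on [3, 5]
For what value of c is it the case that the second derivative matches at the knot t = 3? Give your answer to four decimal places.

2.5000

S_0''(t) = 2 + 3·(t - 2), so S_0''(3) = 5. On the right, S_1''(3) = 2c, so c = 5/2.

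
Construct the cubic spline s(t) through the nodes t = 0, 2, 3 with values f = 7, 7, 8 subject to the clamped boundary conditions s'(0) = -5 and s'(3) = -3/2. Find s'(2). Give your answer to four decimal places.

2.3333

With σ_i denoting the second derivative at x_i, h_i = 2, 1, and Δ_i = (y_(i+1) − y_i)/h_i = 0, 1:
  2·σ_0 + 6·σ_1 + 1·σ_2 = 6(Δ_1 - Δ_0) = 6
Clamped end conditions give two more equations: 2h_0·σ_0 + h_0·σ_1 = 6(Δ_0 - s'(0)) = 30 and h_1·σ_1 + 2h_1·σ_2 = 6(s'(3) - Δ_1) = -15.
Solving: σ_0 = 23/3, σ_1 = -1/3, σ_2 = -22/3.
On [2, 3], s'(t) = b_1 + 2c_1·(t - 2) + 3d_1·(t - 2)² with b_1 = Δ_1 - h_1(2σ_1 + σ_2)/6 = 7/3, c_1 = σ_1/2 = -1/6, d_1 = (σ_2 - σ_1)/(6h_1) = -7/6. So s'(2) = 7/3.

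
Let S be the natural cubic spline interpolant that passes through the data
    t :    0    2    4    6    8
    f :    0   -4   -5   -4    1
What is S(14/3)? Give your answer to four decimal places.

-4.9841

Put M_i = S'' at the i-th knot. Here h = (2, 2, 2, 2) and Δ = (-2, -1/2, 1/2, 5/2), so the interior equations h_(i-1)·M_(i-1) + 2(h_(i-1)+h_i)·M_i + h_i·M_(i+1) = 6(Δ_i − Δ_(i-1)) read
  2·M_0 + 8·M_1 + 2·M_2 = 6(Δ_1 - Δ_0) = 9
  2·M_1 + 8·M_2 + 2·M_3 = 6(Δ_2 - Δ_1) = 6
  2·M_2 + 8·M_3 + 2·M_4 = 6(Δ_3 - Δ_2) = 12
Natural end conditions: M_0 = M_4 = 0.
Solving: M_0 = 0, M_1 = 123/112, M_2 = 3/28, M_3 = 165/112, M_4 = 0.
On [4, 6], S(t) = -5 - 1/16·(t - 4) + 3/56·(t - 4)² + 51/448·(t - 4)³.
With (t - 4) = 2/3: S(14/3) = -314/63.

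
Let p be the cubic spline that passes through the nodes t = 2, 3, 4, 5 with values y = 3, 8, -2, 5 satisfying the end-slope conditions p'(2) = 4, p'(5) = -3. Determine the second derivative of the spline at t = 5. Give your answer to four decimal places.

With σ_i denoting the second derivative at x_i, h_i = 1, 1, 1, and Δ_i = (y_(i+1) − y_i)/h_i = 5, -10, 7:
  1·σ_0 + 4·σ_1 + 1·σ_2 = 6(Δ_1 - Δ_0) = -90
  1·σ_1 + 4·σ_2 + 1·σ_3 = 6(Δ_2 - Δ_1) = 102
Clamped end conditions give two more equations: 2h_0·σ_0 + h_0·σ_1 = 6(Δ_0 - p'(2)) = 6 and h_2·σ_2 + 2h_2·σ_3 = 6(p'(5) - Δ_2) = -60.
Solving: σ_0 = 70/3, σ_1 = -122/3, σ_2 = 148/3, σ_3 = -164/3.

-54.6667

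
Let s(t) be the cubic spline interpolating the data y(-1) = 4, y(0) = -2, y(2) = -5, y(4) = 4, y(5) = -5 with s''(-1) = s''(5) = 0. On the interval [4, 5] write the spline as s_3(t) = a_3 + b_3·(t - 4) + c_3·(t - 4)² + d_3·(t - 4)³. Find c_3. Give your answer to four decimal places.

-8.1000

Let m_i = s''(x_i). Step sizes h_i = 1, 2, 2, 1; slopes of the chords Δ_i = (y_(i+1) - y_i)/h_i = -6, -3/2, 9/2, -9.
  1·m_0 + 6·m_1 + 2·m_2 = 6(Δ_1 - Δ_0) = 27
  2·m_1 + 8·m_2 + 2·m_3 = 6(Δ_2 - Δ_1) = 36
  2·m_2 + 6·m_3 + 1·m_4 = 6(Δ_3 - Δ_2) = -81
Natural end conditions: m_0 = m_4 = 0.
Solving the tridiagonal system: m_0 = 0, m_1 = 9/5, m_2 = 81/10, m_3 = -81/5, m_4 = 0.
On [4, 5], with s_3(t) = a_3 + b_3·(t - 4) + c_3·(t - 4)² + d_3·(t - 4)³: c_3 = m_3/2 = -81/10, d_3 = (m_4 - m_3)/(6h_3) = 27/10, b_3 = Δ_3 - h_3(2m_3 + m_4)/6 = -18/5.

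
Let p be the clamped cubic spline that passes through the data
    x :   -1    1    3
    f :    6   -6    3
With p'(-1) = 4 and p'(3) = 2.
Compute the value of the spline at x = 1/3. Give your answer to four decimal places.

With M_i denoting the second derivative at x_i, h_i = 2, 2, and Δ_i = (y_(i+1) − y_i)/h_i = -6, 9/2:
  2·M_0 + 8·M_1 + 2·M_2 = 6(Δ_1 - Δ_0) = 63
Clamped end conditions give two more equations: 2h_0·M_0 + h_0·M_1 = 6(Δ_0 - p'(-1)) = -60 and h_1·M_1 + 2h_1·M_2 = 6(p'(3) - Δ_1) = -15.
Hence M_0 = -187/8, M_1 = 67/4, M_2 = -97/8.
On [-1, 1], p(x) = 6 + 4·(x + 1) - 187/16·(x + 1)² + 107/32·(x + 1)³.
With (x + 1) = 4/3: p(1/3) = -41/27.

-1.5185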